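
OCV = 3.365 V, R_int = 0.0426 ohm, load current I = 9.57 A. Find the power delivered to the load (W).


Step 1: V_terminal = OCV - I*R = 3.365 - 9.57 * 0.0426 = 2.9573 V
Step 2: P_out = V_terminal * I = 2.9573 * 9.57 = 28.30 W

28.30 W


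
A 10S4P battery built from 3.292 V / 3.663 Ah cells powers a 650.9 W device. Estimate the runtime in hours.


Step 1: E_pack = Ns * V_cell * Np * C_cell = 10 * 3.292 * 4 * 3.663 = 482.34 Wh
Step 2: t = E_pack / P = 482.34 / 650.9 = 0.7410 hr

0.7410 hr


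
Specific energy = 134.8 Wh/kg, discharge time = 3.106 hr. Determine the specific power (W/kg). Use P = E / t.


Specific power = 134.8 Wh/kg / 3.106 hr = 43.40 W/kg

43.40 W/kg


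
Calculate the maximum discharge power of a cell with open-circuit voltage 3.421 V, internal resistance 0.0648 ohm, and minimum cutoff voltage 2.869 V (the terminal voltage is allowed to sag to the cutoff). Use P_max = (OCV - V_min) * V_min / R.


P_max = (OCV - V_min) * V_min / R = (3.421 - 2.869) * 2.869 / 0.0648 = 0.552 * 2.869 / 0.0648 = 24.44 W

24.44 W


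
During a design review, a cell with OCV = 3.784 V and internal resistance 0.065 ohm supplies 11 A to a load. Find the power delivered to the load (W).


Step 1: V_terminal = OCV - I*R = 3.784 - 11 * 0.065 = 3.069 V
Step 2: P_out = V_terminal * I = 3.069 * 11 = 33.76 W

33.76 W


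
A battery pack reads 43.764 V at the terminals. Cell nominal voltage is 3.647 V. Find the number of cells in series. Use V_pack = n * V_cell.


n = V_pack / V_cell = 43.764 / 3.647 = 12

12


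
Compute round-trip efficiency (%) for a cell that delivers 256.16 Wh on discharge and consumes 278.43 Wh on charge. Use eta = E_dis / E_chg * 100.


Round-trip efficiency = 256.16/278.43 * 100% = 92.00%

92.00%


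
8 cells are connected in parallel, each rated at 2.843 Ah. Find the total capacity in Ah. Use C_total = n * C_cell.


C_total = 8 * 2.843 = 22.744 Ah

22.744 Ah


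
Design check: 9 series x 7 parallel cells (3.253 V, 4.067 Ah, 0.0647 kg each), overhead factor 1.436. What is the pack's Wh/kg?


Step 1: V_pack = 9 * 3.253 = 29.277 V
Step 2: C_pack = 7 * 4.067 = 28.469 Ah
Step 3: E_pack = V_pack * C_pack = 29.277 * 28.469 = 833.49 Wh
Step 4: m_pack = 9 * 7 * 0.0647 * 1.436 = 5.8533 kg
Step 5: ED = E_pack / m_pack = 833.49 / 5.8533 = 142.4 Wh/kg

142.4 Wh/kg


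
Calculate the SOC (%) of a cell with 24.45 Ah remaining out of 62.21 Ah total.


SOC = (remaining / total) * 100 = (24.45 / 62.21) * 100 = 39.30%

39.30%


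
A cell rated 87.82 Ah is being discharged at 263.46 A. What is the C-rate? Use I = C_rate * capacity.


C_rate = I / capacity = 263.46 / 87.82 = 3C

3C


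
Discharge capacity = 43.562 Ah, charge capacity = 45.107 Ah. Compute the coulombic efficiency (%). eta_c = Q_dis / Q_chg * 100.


eta_c = Q_dis / Q_chg * 100 = 43.562 / 45.107 * 100 = 96.57%

96.57%


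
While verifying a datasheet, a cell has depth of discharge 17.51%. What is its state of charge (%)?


SOC = 100 - DOD = 100 - 17.51 = 82.49%

82.49%


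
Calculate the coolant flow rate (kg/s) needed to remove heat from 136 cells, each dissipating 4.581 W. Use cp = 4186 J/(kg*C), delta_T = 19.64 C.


Q_total = 136 * 4.581 = 623.02 W
m_dot = Q_total / (cp * dT) = 623.02 / (4186 * 19.64) = 0.007578 kg/s

0.007578 kg/s


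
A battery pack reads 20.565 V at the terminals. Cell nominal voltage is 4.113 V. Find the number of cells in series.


Rearranging: n = V_pack / V_cell = 20.565 / 4.113 = 5 cells

5


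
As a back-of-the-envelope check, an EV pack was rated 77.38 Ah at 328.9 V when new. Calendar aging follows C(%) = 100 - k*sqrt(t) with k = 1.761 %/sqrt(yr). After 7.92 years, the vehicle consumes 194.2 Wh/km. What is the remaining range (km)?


Step 1: capacity retention = 100 - 1.761 * sqrt(7.92) = 100 - 1.761 * 2.8142 = 95.044%
Step 2: C_now = 77.38 * 95.044/100 = 73.545 Ah
Step 3: E_pack = V * C_now = 328.9 * 73.545 = 24189 Wh
Step 4: range = E_pack / consumption = 24189 / 194.2 = 124.6 km

124.6 km


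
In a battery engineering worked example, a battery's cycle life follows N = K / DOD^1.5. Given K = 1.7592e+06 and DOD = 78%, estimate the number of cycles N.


DOD^1.5 = 688.88
N = K / DOD^1.5 = 1.7592e+06 / 688.88 = 2554

2554 cycles


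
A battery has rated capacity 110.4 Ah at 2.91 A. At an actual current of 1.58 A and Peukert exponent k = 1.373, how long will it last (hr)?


Step 1: t_rated = C / I_rated = 110.4 / 2.91 = 37.938 hr
Step 2: ratio = 2.91 / 1.58 = 1.8418
Step 3: ratio^k = 1.8418^1.373 = 2.313
Step 4: t = t_rated * ratio^k = 37.938 * 2.313 = 87.75 hr

87.75 hr


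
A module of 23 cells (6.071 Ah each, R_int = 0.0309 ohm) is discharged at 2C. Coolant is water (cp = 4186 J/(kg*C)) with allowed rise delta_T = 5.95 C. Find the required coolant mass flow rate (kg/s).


Step 1: I = 2 * 6.071 = 12.142 A
Step 2: Q_cell = I^2 * R = 12.142^2 * 0.0309 = 4.5555 W
Step 3: Q_total = 23 * 4.5555 = 104.78 W
Step 4: m_dot = Q_total / (cp * dT) = 104.78 / (4186 * 5.95) = 0.004207 kg/s

0.004207 kg/s


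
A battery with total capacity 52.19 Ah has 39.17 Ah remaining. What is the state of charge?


SOC = (remaining / total) * 100 = (39.17 / 52.19) * 100 = 75.05%

75.05%


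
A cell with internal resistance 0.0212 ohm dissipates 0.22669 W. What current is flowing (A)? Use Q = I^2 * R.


I = sqrt(Q / R) = sqrt(0.22669 / 0.0212) = sqrt(10.693) = 3.270 A

3.270 A


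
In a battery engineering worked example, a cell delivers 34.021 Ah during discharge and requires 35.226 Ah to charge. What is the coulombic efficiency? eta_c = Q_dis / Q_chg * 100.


eta_c = Q_dis / Q_chg * 100 = 34.021 / 35.226 * 100 = 96.58%

96.58%


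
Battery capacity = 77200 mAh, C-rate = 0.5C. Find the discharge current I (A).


Convert: capacity = 77200 mAh = 77.2 Ah
At 0.5C: I = 0.5 * 77.2 Ah = 38.6 A

38.6 A


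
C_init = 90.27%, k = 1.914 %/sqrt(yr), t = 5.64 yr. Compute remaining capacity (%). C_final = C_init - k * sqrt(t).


sqrt(t) = sqrt(5.64) = 2.3749
C_final = 90.27 - 1.914 * 2.3749 = 85.72%

85.72%


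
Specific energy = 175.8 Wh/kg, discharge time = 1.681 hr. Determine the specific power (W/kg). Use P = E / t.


P_specific = E / t = 175.8 / 1.681 = 104.6 W/kg

104.6 W/kg


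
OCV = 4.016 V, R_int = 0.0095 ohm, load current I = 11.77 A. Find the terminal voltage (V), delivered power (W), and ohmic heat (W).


Step 1: V_terminal = OCV - I*R = 4.016 - 11.77 * 0.0095 = 3.9042 V
Step 2: P_out = V_terminal * I = 3.9042 * 11.77 = 45.95 W
Step 3: Q = I^2 * R = 11.77^2 * 0.0095 = 1.316 W

V=3.9042 V, P=45.95 W, Q=1.316 W


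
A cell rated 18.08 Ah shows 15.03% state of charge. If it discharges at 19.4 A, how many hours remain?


Step 1: remaining = SOC/100 * C_total = 15.03/100 * 18.08 = 2.7174 Ah
Step 2: t = remaining / I = 2.7174 / 19.4 = 0.1401 hr

0.1401 hr


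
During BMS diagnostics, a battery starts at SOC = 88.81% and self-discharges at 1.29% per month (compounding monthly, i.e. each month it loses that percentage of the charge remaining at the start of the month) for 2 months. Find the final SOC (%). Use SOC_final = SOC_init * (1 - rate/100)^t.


Monthly retention factor = 1 - 1.29/100 = 0.9871
Over 2 months: factor^2 = 0.97437
SOC_final = 88.81 * 0.97437 = 86.53%

86.53%


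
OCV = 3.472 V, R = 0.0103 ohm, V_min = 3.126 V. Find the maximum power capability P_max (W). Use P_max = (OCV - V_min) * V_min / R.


dV = OCV - V_min = 0.346 V (so I_max = dV / R)
P_max = dV * V_min / R = 0.346 * 3.126 / 0.0103 = 105.0 W

105.0 W


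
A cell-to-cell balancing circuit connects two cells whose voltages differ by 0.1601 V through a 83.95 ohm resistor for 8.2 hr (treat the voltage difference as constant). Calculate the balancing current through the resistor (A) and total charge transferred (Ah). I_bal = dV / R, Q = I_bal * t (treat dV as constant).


First, Ohm's law: I_bal = 0.1601 V / 83.95 ohm = 0.0019071 A
Then Q = I * t = 0.0019071 A * 8.2 hr = 0.01564 Ah

I=0.0019071 A, Q=0.01564 Ah


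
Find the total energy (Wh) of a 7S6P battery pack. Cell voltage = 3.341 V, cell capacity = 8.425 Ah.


E = Ns * Vcell * Np * Ccell = 7 * 3.341 * 6 * 8.425 = 1182 Wh

1182 Wh


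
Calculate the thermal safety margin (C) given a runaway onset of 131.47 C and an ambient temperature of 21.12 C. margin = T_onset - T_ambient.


Safety margin = 131.47 C - 21.12 C = 110.35 C

110.35 C


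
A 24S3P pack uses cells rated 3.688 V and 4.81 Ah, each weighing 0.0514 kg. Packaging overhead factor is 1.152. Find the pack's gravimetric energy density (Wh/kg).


Step 1: V_pack = 24 * 3.688 = 88.512 V
Step 2: C_pack = 3 * 4.81 = 14.43 Ah
Step 3: E_pack = V_pack * C_pack = 88.512 * 14.43 = 1277.2 Wh
Step 4: m_pack = 24 * 3 * 0.0514 * 1.152 = 4.2633 kg
Step 5: ED = E_pack / m_pack = 1277.2 / 4.2633 = 299.6 Wh/kg

299.6 Wh/kg


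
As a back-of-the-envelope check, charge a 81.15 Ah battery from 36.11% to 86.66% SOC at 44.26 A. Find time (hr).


delta_Ah = 81.15 * (86.66 - 36.11) / 100 = 41.021 Ah
t = delta_Ah / I = 41.021 / 44.26 = 0.9268 hr

0.9268 hr


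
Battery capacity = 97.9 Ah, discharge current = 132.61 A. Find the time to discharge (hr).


Runtime = 97.9 Ah / 132.61 A = 0.7383 hr

0.7383 hr


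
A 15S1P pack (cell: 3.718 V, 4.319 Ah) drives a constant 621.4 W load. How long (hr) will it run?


Step 1: E_pack = Ns * V_cell * Np * C_cell = 15 * 3.718 * 1 * 4.319 = 240.87 Wh
Step 2: t = E_pack / P = 240.87 / 621.4 = 0.3876 hr

0.3876 hr


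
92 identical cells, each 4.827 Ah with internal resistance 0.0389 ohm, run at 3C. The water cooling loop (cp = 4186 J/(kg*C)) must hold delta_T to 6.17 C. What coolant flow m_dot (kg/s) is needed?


Step 1: I = 3 * 4.827 = 14.481 A
Step 2: Q_cell = I^2 * R = 14.481^2 * 0.0389 = 8.1573 W
Step 3: Q_total = 92 * 8.1573 = 750.47 W
Step 4: m_dot = Q_total / (cp * dT) = 750.47 / (4186 * 6.17) = 0.02906 kg/s

0.02906 kg/s


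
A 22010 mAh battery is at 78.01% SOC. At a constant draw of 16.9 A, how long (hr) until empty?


Convert: C_total = 22010 mAh = 22.01 Ah
Step 1: remaining = SOC/100 * C_total = 78.01/100 * 22.01 = 17.17 Ah
Step 2: t = remaining / I = 17.17 / 16.9 = 1.016 hr

1.016 hr


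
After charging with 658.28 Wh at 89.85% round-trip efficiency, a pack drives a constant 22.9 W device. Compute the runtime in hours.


Step 1: E_discharge = eta/100 * E_charge = 89.85/100 * 658.28 = 591.46 Wh
Step 2: t = E_discharge / P = 591.46 / 22.9 = 25.83 hr

25.83 hr


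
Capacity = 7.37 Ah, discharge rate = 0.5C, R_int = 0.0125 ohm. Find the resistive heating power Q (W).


Step 1: I = C_rate * capacity = 0.5 * 7.37 = 3.685 A
Step 2: Q = I^2 * R = 3.685^2 * 0.0125 = 13.579 * 0.0125 = 0.1697 W

0.1697 W


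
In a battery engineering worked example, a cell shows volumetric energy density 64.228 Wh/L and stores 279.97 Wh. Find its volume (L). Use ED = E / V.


V = E / ED = 279.97 / 64.228 = 4.359 L

4.359 L


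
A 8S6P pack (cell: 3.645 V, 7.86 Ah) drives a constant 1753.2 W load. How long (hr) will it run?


Step 1: E_pack = Ns * V_cell * Np * C_cell = 8 * 3.645 * 6 * 7.86 = 1375.2 Wh
Step 2: t = E_pack / P = 1375.2 / 1753.2 = 0.7844 hr

0.7844 hr


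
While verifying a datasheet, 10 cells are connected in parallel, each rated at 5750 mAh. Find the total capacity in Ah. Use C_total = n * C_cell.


Convert: C_cell = 5750 mAh = 5.75 Ah
C_total = 10 * 5.75 = 57.5 Ah

57.5 Ah


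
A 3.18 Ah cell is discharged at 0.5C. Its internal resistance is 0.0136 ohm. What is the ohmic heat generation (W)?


Step 1: I = C_rate * capacity = 0.5 * 3.18 = 1.59 A
Step 2: Q = I^2 * R = 1.59^2 * 0.0136 = 2.5281 * 0.0136 = 0.03438 W

0.03438 W


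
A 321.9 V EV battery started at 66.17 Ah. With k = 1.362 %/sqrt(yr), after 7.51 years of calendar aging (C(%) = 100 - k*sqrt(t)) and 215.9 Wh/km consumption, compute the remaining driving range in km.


Step 1: capacity retention = 100 - 1.362 * sqrt(7.51) = 100 - 1.362 * 2.7404 = 96.268%
Step 2: C_now = 66.17 * 96.268/100 = 63.701 Ah
Step 3: E_pack = V * C_now = 321.9 * 63.701 = 20505 Wh
Step 4: range = E_pack / consumption = 20505 / 215.9 = 94.97 km

94.97 km


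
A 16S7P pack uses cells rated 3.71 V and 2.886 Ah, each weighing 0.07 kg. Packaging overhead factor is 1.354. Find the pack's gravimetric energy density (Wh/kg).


Step 1: V_pack = 16 * 3.71 = 59.36 V
Step 2: C_pack = 7 * 2.886 = 20.202 Ah
Step 3: E_pack = V_pack * C_pack = 59.36 * 20.202 = 1199.2 Wh
Step 4: m_pack = 16 * 7 * 0.07 * 1.354 = 10.615 kg
Step 5: ED = E_pack / m_pack = 1199.2 / 10.615 = 113.0 Wh/kg

113.0 Wh/kg


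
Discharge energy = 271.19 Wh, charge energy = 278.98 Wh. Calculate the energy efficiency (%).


eta_e = E_dis / E_chg * 100 = 271.19 / 278.98 * 100 = 97.21%

97.21%


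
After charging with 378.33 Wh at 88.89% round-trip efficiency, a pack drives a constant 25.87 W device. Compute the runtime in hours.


Step 1: E_discharge = eta/100 * E_charge = 88.89/100 * 378.33 = 336.3 Wh
Step 2: t = E_discharge / P = 336.3 / 25.87 = 13.00 hr

13.00 hr


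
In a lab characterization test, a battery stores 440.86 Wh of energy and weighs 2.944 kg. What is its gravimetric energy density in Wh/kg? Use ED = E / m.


Specific energy = 440.86 Wh / 2.944 kg = 149.7 Wh/kg

149.7 Wh/kg


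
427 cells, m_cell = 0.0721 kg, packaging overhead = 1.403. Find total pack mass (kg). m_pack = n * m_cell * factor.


Cell mass sum = 427 * 0.0721 = 30.787 kg
With overhead 1.403: m_pack = 30.787 * 1.403 = 43.19 kg

43.19 kg


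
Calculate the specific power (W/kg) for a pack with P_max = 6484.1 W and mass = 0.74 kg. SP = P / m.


SP = P / m = 6484.1 / 0.74 = 8762 W/kg

8762 W/kg


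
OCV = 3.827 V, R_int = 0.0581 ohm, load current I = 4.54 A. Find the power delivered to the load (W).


Step 1: V_terminal = OCV - I*R = 3.827 - 4.54 * 0.0581 = 3.5632 V
Step 2: P_out = V_terminal * I = 3.5632 * 4.54 = 16.18 W

16.18 W


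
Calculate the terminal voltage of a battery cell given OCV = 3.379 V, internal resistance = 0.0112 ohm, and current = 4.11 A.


V = OCV - I*R = 3.379 - 4.11 * 0.0112 = 3.333 V

3.333 V


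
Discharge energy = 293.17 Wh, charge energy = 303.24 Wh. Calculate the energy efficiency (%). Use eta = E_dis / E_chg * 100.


eta_e = E_dis / E_chg * 100 = 293.17 / 303.24 * 100 = 96.68%

96.68%


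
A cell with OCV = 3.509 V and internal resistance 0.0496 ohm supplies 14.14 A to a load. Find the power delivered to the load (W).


Step 1: V_terminal = OCV - I*R = 3.509 - 14.14 * 0.0496 = 2.8077 V
Step 2: P_out = V_terminal * I = 2.8077 * 14.14 = 39.70 W

39.70 W


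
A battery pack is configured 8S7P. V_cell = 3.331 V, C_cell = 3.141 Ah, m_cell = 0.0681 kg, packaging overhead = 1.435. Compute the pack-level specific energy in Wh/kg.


Step 1: V_pack = 8 * 3.331 = 26.648 V
Step 2: C_pack = 7 * 3.141 = 21.987 Ah
Step 3: E_pack = V_pack * C_pack = 26.648 * 21.987 = 585.91 Wh
Step 4: m_pack = 8 * 7 * 0.0681 * 1.435 = 5.4725 kg
Step 5: ED = E_pack / m_pack = 585.91 / 5.4725 = 107.1 Wh/kg

107.1 Wh/kg


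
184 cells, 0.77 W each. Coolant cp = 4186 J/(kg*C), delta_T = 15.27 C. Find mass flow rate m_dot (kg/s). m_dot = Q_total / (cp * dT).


Q_total = 184 * 0.77 = 141.68 W
m_dot = Q_total / (cp * dT) = 141.68 / (4186 * 15.27) = 0.002217 kg/s

0.002217 kg/s


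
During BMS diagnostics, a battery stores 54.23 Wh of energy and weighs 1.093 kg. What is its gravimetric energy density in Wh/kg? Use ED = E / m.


Specific energy = 54.23 Wh / 1.093 kg = 49.62 Wh/kg

49.62 Wh/kg


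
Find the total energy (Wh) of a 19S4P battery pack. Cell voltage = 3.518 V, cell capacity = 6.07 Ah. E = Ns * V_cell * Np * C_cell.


V_pack = 19 * 3.518 = 66.842 V
C_pack = 4 * 6.07 = 24.28 Ah
E = V_pack * C_pack = 66.842 * 24.28 = 1623 Wh

1623 Wh


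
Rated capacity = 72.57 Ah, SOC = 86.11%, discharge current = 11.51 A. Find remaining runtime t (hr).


Step 1: remaining = SOC/100 * C_total = 86.11/100 * 72.57 = 62.49 Ah
Step 2: t = remaining / I = 62.49 / 11.51 = 5.429 hr

5.429 hr


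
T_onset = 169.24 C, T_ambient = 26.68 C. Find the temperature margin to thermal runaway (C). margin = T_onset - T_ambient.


Safety margin = 169.24 C - 26.68 C = 142.56 C

142.56 C


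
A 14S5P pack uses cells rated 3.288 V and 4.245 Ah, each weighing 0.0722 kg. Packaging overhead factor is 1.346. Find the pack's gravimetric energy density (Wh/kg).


Step 1: V_pack = 14 * 3.288 = 46.032 V
Step 2: C_pack = 5 * 4.245 = 21.225 Ah
Step 3: E_pack = V_pack * C_pack = 46.032 * 21.225 = 977.03 Wh
Step 4: m_pack = 14 * 5 * 0.0722 * 1.346 = 6.8027 kg
Step 5: ED = E_pack / m_pack = 977.03 / 6.8027 = 143.6 Wh/kg

143.6 Wh/kg


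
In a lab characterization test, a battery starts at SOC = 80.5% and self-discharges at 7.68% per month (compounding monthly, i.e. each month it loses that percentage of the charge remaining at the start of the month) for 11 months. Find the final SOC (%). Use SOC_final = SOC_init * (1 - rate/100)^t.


Monthly retention factor = 1 - 7.68/100 = 0.9232
Over 11 months: factor^11 = 0.4152
SOC_final = 80.5 * 0.4152 = 33.42%

33.42%


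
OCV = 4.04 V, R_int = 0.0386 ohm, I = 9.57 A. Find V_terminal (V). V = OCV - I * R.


V = OCV - I*R = 4.04 - 9.57 * 0.0386 = 3.671 V

3.671 V


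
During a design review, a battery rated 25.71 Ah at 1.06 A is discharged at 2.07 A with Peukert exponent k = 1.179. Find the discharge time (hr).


Step 1: t_rated = C / I_rated = 25.71 / 1.06 = 24.255 hr
Step 2: ratio = 1.06 / 2.07 = 0.51208
Step 3: ratio^k = 0.51208^1.179 = 0.45427
Step 4: t = t_rated * ratio^k = 24.255 * 0.45427 = 11.02 hr

11.02 hr


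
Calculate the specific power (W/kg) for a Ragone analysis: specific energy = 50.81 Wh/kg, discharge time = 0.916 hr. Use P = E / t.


P_specific = E / t = 50.81 / 0.916 = 55.47 W/kg

55.47 W/kg


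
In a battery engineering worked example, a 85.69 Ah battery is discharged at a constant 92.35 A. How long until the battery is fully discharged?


t = capacity / current = 85.69 / 92.35 = 0.9279 hr

0.9279 hr


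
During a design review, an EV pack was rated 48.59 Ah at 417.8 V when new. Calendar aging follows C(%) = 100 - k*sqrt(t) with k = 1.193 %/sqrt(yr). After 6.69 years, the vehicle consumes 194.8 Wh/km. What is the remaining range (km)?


Step 1: capacity retention = 100 - 1.193 * sqrt(6.69) = 100 - 1.193 * 2.5865 = 96.914%
Step 2: C_now = 48.59 * 96.914/100 = 47.091 Ah
Step 3: E_pack = V * C_now = 417.8 * 47.091 = 19675 Wh
Step 4: range = E_pack / consumption = 19675 / 194.8 = 101.0 km

101.0 km


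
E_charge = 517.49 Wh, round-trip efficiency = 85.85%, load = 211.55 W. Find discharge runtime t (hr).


Step 1: E_discharge = eta/100 * E_charge = 85.85/100 * 517.49 = 444.27 Wh
Step 2: t = E_discharge / P = 444.27 / 211.55 = 2.100 hr

2.100 hr


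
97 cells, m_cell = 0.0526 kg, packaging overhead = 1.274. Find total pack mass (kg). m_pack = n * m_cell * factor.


Cell mass sum = 97 * 0.0526 = 5.1022 kg
With overhead 1.274: m_pack = 5.1022 * 1.274 = 6.500 kg

6.500 kg


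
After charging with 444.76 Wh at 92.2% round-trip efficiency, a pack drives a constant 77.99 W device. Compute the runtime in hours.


Step 1: E_discharge = eta/100 * E_charge = 92.2/100 * 444.76 = 410.07 Wh
Step 2: t = E_discharge / P = 410.07 / 77.99 = 5.258 hr

5.258 hr


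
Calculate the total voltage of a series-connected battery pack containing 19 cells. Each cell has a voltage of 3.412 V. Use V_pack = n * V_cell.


Series voltages add: 19 * 3.412 V = 64.828 V

64.828 V


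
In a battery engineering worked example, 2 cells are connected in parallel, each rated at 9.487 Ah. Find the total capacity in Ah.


Parallel capacities add: 2 * 9.487 Ah = 18.974 Ah

18.974 Ah


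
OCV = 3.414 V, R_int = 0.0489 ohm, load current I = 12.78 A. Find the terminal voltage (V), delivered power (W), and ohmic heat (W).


Step 1: V_terminal = OCV - I*R = 3.414 - 12.78 * 0.0489 = 2.7891 V
Step 2: P_out = V_terminal * I = 2.7891 * 12.78 = 35.64 W
Step 3: Q = I^2 * R = 12.78^2 * 0.0489 = 7.987 W

V=2.7891 V, P=35.64 W, Q=7.987 W


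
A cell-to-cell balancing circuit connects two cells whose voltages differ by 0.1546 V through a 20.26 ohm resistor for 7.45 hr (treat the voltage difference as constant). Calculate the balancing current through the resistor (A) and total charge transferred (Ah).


I_bal = dV / R = 0.1546 / 20.26 = 0.0076308 A
Q = I_bal * t = 0.0076308 * 7.45 = 0.05685 Ah

I=0.0076308 A, Q=0.05685 Ah


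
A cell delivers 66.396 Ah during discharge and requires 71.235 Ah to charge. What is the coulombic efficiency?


eta_c = Q_dis / Q_chg * 100 = 66.396 / 71.235 * 100 = 93.21%

93.21%


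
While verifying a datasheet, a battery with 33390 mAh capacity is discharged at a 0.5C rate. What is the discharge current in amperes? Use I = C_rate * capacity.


Convert: capacity = 33390 mAh = 33.39 Ah
I = C_rate * capacity = 0.5 * 33.39 = 16.695 A

16.695 A


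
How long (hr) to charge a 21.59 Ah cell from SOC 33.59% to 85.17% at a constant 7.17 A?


Step 1: dSOC = 85.17% - 33.59% = 51.58%
Step 2: delta_Ah = 21.59 * 51.58 / 100 = 11.136 Ah
Step 3: t = 11.136 / 7.17 = 1.553 hr

1.553 hr


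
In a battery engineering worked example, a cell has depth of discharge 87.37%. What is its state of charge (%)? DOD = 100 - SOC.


SOC = 100 - DOD = 100 - 87.37 = 12.63%

12.63%


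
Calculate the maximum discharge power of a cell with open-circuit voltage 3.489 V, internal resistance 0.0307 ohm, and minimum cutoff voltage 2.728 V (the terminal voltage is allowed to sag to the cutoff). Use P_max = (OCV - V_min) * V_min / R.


dV = OCV - V_min = 0.761 V (so I_max = dV / R)
P_max = dV * V_min / R = 0.761 * 2.728 / 0.0307 = 67.62 W

67.62 W


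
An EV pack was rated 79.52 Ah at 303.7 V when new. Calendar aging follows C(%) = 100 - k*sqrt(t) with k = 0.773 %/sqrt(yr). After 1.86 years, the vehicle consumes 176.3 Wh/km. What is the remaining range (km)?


Step 1: capacity retention = 100 - 0.773 * sqrt(1.86) = 100 - 0.773 * 1.3638 = 98.946%
Step 2: C_now = 79.52 * 98.946/100 = 78.682 Ah
Step 3: E_pack = V * C_now = 303.7 * 78.682 = 23896 Wh
Step 4: range = E_pack / consumption = 23896 / 176.3 = 135.5 km

135.5 km


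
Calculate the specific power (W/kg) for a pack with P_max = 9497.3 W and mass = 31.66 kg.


SP = P / m = 9497.3 / 31.66 = 300.0 W/kg

300.0 W/kg


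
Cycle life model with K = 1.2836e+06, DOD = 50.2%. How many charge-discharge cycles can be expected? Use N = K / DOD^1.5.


DOD^1.5 = 355.68
N = K / DOD^1.5 = 1.2836e+06 / 355.68 = 3609

3609 cycles


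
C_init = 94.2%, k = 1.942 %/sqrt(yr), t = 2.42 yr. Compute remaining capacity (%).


Step 1: sqrt(2.42 yr) = 1.5556
Step 2: drop = 1.942 * 1.5556 = 3.021
Step 3: C_final = 94.2 - 3.021 = 91.18%

91.18%


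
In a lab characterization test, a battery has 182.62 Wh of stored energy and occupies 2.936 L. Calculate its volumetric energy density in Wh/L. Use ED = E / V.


ED = E / V = 182.62 / 2.936 = 62.20 Wh/L

62.20 Wh/L


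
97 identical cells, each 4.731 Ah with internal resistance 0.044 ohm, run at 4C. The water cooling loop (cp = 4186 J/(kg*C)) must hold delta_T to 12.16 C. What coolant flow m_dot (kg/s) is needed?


Step 1: I = 4 * 4.731 = 18.924 A
Step 2: Q_cell = I^2 * R = 18.924^2 * 0.044 = 15.757 W
Step 3: Q_total = 97 * 15.757 = 1528.4 W
Step 4: m_dot = Q_total / (cp * dT) = 1528.4 / (4186 * 12.16) = 0.03003 kg/s

0.03003 kg/s


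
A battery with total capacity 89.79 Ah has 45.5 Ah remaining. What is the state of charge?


SOC% = 45.5 / 89.79 * 100 = 50.67%

50.67%


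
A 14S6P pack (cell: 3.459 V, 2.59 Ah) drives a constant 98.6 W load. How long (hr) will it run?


Step 1: E_pack = Ns * V_cell * Np * C_cell = 14 * 3.459 * 6 * 2.59 = 752.54 Wh
Step 2: t = E_pack / P = 752.54 / 98.6 = 7.632 hr

7.632 hr


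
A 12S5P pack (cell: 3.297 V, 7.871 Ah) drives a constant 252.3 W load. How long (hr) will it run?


Step 1: E_pack = Ns * V_cell * Np * C_cell = 12 * 3.297 * 5 * 7.871 = 1557 Wh
Step 2: t = E_pack / P = 1557 / 252.3 = 6.171 hr

6.171 hr


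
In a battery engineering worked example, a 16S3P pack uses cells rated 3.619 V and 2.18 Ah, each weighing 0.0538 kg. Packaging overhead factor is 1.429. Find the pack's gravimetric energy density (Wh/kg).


Step 1: V_pack = 16 * 3.619 = 57.904 V
Step 2: C_pack = 3 * 2.18 = 6.54 Ah
Step 3: E_pack = V_pack * C_pack = 57.904 * 6.54 = 378.69 Wh
Step 4: m_pack = 16 * 3 * 0.0538 * 1.429 = 3.6902 kg
Step 5: ED = E_pack / m_pack = 378.69 / 3.6902 = 102.6 Wh/kg

102.6 Wh/kg


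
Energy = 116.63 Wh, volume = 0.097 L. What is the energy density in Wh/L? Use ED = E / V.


ED = E / V = 116.63 / 0.097 = 1202 Wh/L

1202 Wh/L


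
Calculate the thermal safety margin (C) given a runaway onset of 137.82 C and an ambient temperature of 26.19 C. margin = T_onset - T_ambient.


margin = T_onset - T_ambient = 137.82 - 26.19 = 111.63 C

111.63 C


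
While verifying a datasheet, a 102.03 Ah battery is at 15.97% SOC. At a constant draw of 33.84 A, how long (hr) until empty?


Step 1: remaining = SOC/100 * C_total = 15.97/100 * 102.03 = 16.294 Ah
Step 2: t = remaining / I = 16.294 / 33.84 = 0.4815 hr

0.4815 hr


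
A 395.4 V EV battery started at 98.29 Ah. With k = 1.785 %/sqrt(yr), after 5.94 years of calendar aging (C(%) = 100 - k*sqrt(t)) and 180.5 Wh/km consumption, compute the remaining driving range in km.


Step 1: capacity retention = 100 - 1.785 * sqrt(5.94) = 100 - 1.785 * 2.4372 = 95.65%
Step 2: C_now = 98.29 * 95.65/100 = 94.014 Ah
Step 3: E_pack = V * C_now = 395.4 * 94.014 = 37173 Wh
Step 4: range = E_pack / consumption = 37173 / 180.5 = 205.9 km

205.9 km


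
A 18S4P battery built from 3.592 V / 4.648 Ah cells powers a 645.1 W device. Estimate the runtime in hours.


Step 1: E_pack = Ns * V_cell * Np * C_cell = 18 * 3.592 * 4 * 4.648 = 1202.1 Wh
Step 2: t = E_pack / P = 1202.1 / 645.1 = 1.863 hr

1.863 hr


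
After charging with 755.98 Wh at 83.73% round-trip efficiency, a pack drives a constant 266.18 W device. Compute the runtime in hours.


Step 1: E_discharge = eta/100 * E_charge = 83.73/100 * 755.98 = 632.98 Wh
Step 2: t = E_discharge / P = 632.98 / 266.18 = 2.378 hr

2.378 hr


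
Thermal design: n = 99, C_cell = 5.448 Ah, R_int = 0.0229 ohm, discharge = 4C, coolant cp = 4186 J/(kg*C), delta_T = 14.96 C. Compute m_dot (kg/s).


Step 1: I = 4 * 5.448 = 21.792 A
Step 2: Q_cell = I^2 * R = 21.792^2 * 0.0229 = 10.875 W
Step 3: Q_total = 99 * 10.875 = 1076.6 W
Step 4: m_dot = Q_total / (cp * dT) = 1076.6 / (4186 * 14.96) = 0.01719 kg/s

0.01719 kg/s


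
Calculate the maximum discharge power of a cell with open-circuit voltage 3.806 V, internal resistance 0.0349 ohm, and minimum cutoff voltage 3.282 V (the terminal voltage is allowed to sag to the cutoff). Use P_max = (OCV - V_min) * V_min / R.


dV = OCV - V_min = 0.524 V (so I_max = dV / R)
P_max = dV * V_min / R = 0.524 * 3.282 / 0.0349 = 49.28 W

49.28 W


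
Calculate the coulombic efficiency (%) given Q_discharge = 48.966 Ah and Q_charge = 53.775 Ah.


eta_c = Q_dis / Q_chg * 100 = 48.966 / 53.775 * 100 = 91.06%

91.06%


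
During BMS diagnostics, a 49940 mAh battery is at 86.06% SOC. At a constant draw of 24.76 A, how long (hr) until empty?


Convert: C_total = 49940 mAh = 49.94 Ah
Step 1: remaining = SOC/100 * C_total = 86.06/100 * 49.94 = 42.978 Ah
Step 2: t = remaining / I = 42.978 / 24.76 = 1.736 hr

1.736 hr


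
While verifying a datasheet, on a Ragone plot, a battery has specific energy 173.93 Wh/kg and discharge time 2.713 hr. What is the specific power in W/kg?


P_specific = E / t = 173.93 / 2.713 = 64.11 W/kg

64.11 W/kg


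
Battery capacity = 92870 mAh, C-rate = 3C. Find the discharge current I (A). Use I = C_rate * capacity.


Convert: capacity = 92870 mAh = 92.87 Ah
At 3C: I = 3 * 92.87 Ah = 278.61 A

278.61 A


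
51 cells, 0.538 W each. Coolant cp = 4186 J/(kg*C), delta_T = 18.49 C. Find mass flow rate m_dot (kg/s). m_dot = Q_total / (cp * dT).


Q_total = 51 * 0.538 = 27.438 W
m_dot = Q_total / (cp * dT) = 27.438 / (4186 * 18.49) = 3.545e-04 kg/s

3.545e-04 kg/s


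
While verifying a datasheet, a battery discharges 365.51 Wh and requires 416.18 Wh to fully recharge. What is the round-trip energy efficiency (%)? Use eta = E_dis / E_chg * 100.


Round-trip efficiency = 365.51/416.18 * 100% = 87.82%

87.82%


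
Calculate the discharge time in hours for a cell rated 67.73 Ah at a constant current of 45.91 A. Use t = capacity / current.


t = capacity / current = 67.73 / 45.91 = 1.475 hr

1.475 hr


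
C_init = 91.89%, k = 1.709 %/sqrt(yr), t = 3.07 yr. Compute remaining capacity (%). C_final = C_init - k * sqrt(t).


Step 1: sqrt(3.07 yr) = 1.7521
Step 2: drop = 1.709 * 1.7521 = 2.9943
Step 3: C_final = 91.89 - 2.9943 = 88.90%

88.90%


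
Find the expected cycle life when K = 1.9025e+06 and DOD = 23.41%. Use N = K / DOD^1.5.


DOD^1.5 = 113.27
N = K / DOD^1.5 = 1.9025e+06 / 113.27 = 16800

16800 cycles


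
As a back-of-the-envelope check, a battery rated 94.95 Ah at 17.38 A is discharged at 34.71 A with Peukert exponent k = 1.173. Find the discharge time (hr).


Step 1: t_rated = C / I_rated = 94.95 / 17.38 = 5.4632 hr
Step 2: ratio = 17.38 / 34.71 = 0.50072
Step 3: ratio^k = 0.50072^1.173 = 0.44425
Step 4: t = t_rated * ratio^k = 5.4632 * 0.44425 = 2.427 hr

2.427 hr


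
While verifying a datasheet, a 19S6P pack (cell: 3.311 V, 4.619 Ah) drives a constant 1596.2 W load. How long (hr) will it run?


Step 1: E_pack = Ns * V_cell * Np * C_cell = 19 * 3.311 * 6 * 4.619 = 1743.5 Wh
Step 2: t = E_pack / P = 1743.5 / 1596.2 = 1.092 hr

1.092 hr


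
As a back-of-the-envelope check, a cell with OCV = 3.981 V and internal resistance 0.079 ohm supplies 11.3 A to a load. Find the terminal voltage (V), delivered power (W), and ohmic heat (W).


Step 1: V_terminal = OCV - I*R = 3.981 - 11.3 * 0.079 = 3.0883 V
Step 2: P_out = V_terminal * I = 3.0883 * 11.3 = 34.90 W
Step 3: Q = I^2 * R = 11.3^2 * 0.079 = 10.09 W

V=3.0883 V, P=34.90 W, Q=10.09 W


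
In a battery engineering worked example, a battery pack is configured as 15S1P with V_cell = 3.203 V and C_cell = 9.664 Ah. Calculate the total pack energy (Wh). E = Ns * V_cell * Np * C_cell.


E = Ns * Vcell * Np * Ccell = 15 * 3.203 * 1 * 9.664 = 464.3 Wh

464.3 Wh


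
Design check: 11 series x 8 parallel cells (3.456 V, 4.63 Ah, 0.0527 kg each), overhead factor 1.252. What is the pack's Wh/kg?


Step 1: V_pack = 11 * 3.456 = 38.016 V
Step 2: C_pack = 8 * 4.63 = 37.04 Ah
Step 3: E_pack = V_pack * C_pack = 38.016 * 37.04 = 1408.1 Wh
Step 4: m_pack = 11 * 8 * 0.0527 * 1.252 = 5.8063 kg
Step 5: ED = E_pack / m_pack = 1408.1 / 5.8063 = 242.5 Wh/kg

242.5 Wh/kg


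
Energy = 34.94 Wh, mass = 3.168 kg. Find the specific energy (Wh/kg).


ED = E / m = 34.94 / 3.168 = 11.03 Wh/kg

11.03 Wh/kg


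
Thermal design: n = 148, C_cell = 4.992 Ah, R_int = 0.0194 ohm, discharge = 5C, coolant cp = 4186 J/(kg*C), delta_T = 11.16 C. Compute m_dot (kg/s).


Step 1: I = 5 * 4.992 = 24.96 A
Step 2: Q_cell = I^2 * R = 24.96^2 * 0.0194 = 12.086 W
Step 3: Q_total = 148 * 12.086 = 1788.7 W
Step 4: m_dot = Q_total / (cp * dT) = 1788.7 / (4186 * 11.16) = 0.03829 kg/s

0.03829 kg/s


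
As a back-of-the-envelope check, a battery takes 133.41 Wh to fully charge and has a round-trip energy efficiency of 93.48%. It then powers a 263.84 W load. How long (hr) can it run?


Step 1: E_discharge = eta/100 * E_charge = 93.48/100 * 133.41 = 124.71 Wh
Step 2: t = E_discharge / P = 124.71 / 263.84 = 0.4727 hr

0.4727 hr


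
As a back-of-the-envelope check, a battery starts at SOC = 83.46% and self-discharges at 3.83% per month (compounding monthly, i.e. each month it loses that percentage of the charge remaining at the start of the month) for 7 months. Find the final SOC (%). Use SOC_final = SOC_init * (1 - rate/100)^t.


decay = (1 - 3.83/100)^7 = 0.76081
SOC_final = 83.46 * 0.76081 = 63.50%

63.50%


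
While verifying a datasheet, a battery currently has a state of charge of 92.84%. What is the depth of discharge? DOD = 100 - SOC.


DOD = 100 - SOC = 100 - 92.84 = 7.16%

7.16%


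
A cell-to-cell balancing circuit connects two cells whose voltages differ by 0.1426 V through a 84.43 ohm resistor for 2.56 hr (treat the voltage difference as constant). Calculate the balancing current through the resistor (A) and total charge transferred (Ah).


I_bal = dV / R = 0.1426 / 84.43 = 0.001689 A
Q = I_bal * t = 0.001689 * 2.56 = 0.004324 Ah

I=0.001689 A, Q=0.004324 Ah


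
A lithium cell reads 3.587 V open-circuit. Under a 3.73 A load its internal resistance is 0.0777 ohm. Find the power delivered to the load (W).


Step 1: V_terminal = OCV - I*R = 3.587 - 3.73 * 0.0777 = 3.2972 V
Step 2: P_out = V_terminal * I = 3.2972 * 3.73 = 12.30 W

12.30 W


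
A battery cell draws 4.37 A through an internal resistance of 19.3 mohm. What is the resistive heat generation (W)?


Convert: R = 19.3 mohm = 0.0193 ohm
I^2 = 19.097
Q = 19.097 * 0.0193 = 0.3686 W

0.3686 W


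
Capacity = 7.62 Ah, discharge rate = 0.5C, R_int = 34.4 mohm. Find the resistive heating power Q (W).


Convert: R = 34.4 mohm = 0.0344 ohm
Step 1: I = C_rate * capacity = 0.5 * 7.62 = 3.81 A
Step 2: Q = I^2 * R = 3.81^2 * 0.0344 = 14.516 * 0.0344 = 0.4994 W

0.4994 W


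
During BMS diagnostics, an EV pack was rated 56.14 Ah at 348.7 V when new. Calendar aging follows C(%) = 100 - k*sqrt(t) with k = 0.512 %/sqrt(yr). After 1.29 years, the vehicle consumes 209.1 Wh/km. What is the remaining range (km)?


Step 1: capacity retention = 100 - 0.512 * sqrt(1.29) = 100 - 0.512 * 1.1358 = 99.418%
Step 2: C_now = 56.14 * 99.418/100 = 55.813 Ah
Step 3: E_pack = V * C_now = 348.7 * 55.813 = 19462 Wh
Step 4: range = E_pack / consumption = 19462 / 209.1 = 93.08 km

93.08 km


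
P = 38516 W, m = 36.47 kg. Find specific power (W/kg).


Specific power = 38516 W / 36.47 kg = 1056 W/kg

1056 W/kg


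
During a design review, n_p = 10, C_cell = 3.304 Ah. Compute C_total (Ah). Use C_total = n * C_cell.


Parallel capacities add: 10 * 3.304 Ah = 33.04 Ah

33.04 Ah


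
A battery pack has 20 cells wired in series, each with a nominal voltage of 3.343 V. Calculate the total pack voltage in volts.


With 20 cells in series at 3.343 V each, V_pack = 66.86 V

66.86 V


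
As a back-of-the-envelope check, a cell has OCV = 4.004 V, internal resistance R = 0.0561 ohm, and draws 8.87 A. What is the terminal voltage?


V = OCV - I*R = 4.004 - 8.87 * 0.0561 = 3.506 V

3.506 V


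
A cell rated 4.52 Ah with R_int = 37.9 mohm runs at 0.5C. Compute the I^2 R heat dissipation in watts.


Convert: R = 37.9 mohm = 0.0379 ohm
Step 1: I = C_rate * capacity = 0.5 * 4.52 = 2.26 A
Step 2: Q = I^2 * R = 2.26^2 * 0.0379 = 5.1076 * 0.0379 = 0.1936 W

0.1936 W


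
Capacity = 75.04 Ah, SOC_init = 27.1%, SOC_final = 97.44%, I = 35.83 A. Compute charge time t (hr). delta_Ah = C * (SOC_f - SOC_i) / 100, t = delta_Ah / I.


delta_Ah = 75.04 * (97.44 - 27.1) / 100 = 52.783 Ah
t = delta_Ah / I = 52.783 / 35.83 = 1.473 hr

1.473 hr


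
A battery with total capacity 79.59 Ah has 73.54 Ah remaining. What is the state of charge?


SOC = (remaining / total) * 100 = (73.54 / 79.59) * 100 = 92.40%

92.40%


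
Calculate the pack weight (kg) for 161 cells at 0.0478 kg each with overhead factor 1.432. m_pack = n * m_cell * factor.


m_pack = n * m_cell * overhead = 161 * 0.0478 * 1.432 = 11.02 kg

11.02 kg


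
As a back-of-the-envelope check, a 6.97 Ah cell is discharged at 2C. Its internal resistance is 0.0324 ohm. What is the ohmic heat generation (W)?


Step 1: I = C_rate * capacity = 2 * 6.97 = 13.94 A
Step 2: Q = I^2 * R = 13.94^2 * 0.0324 = 194.32 * 0.0324 = 6.296 W

6.296 W


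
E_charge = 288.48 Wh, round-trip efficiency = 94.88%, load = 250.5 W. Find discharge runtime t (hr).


Step 1: E_discharge = eta/100 * E_charge = 94.88/100 * 288.48 = 273.71 Wh
Step 2: t = E_discharge / P = 273.71 / 250.5 = 1.093 hr

1.093 hr


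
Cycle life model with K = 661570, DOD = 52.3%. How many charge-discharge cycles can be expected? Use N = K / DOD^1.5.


Step 1: DOD^1.5 = 52.3^1.5 = 378.23
Step 2: N = 661570 / 378.23 = 1749 cycles

1749 cycles


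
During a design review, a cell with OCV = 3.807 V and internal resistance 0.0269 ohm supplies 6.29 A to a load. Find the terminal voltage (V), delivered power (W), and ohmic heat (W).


Step 1: V_terminal = OCV - I*R = 3.807 - 6.29 * 0.0269 = 3.6378 V
Step 2: P_out = V_terminal * I = 3.6378 * 6.29 = 22.88 W
Step 3: Q = I^2 * R = 6.29^2 * 0.0269 = 1.064 W

V=3.6378 V, P=22.88 W, Q=1.064 W


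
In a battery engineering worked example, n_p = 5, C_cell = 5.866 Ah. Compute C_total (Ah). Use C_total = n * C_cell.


C_total = 5 * 5.866 = 29.33 Ah

29.33 Ah


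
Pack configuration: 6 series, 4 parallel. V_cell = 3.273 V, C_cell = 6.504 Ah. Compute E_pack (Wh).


V_pack = 6 * 3.273 = 19.638 V
C_pack = 4 * 6.504 = 26.016 Ah
E = V_pack * C_pack = 19.638 * 26.016 = 510.9 Wh

510.9 Wh


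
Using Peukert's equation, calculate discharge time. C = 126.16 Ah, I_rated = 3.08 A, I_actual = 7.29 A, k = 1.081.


t_rated = C / I_rated = 126.16 / 3.08 = 40.961 hr
(I_rated/I)^k = (0.4225)^1.081 = 0.39402
t = t_rated * (I_rated/I)^k = 40.961 * 0.39402 = 16.14 hr

16.14 hr


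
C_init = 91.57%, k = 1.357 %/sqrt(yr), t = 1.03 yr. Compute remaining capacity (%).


sqrt(t) = sqrt(1.03) = 1.0149
C_final = 91.57 - 1.357 * 1.0149 = 90.19%

90.19%


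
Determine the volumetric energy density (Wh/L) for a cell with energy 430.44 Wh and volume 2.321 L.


Volumetric ED = 430.44 Wh / 2.321 L = 185.5 Wh/L

185.5 Wh/L


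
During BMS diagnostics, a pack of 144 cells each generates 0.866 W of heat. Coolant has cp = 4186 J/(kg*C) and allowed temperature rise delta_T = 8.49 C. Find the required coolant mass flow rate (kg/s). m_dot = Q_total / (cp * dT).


Step 1: Total heat Q = 144 * 0.866 W = 124.7 W
Step 2: denom = cp * dT = 4186 * 8.49 = 35539
Step 3: m_dot = 124.7 / 35539 = 0.003509 kg/s

0.003509 kg/s


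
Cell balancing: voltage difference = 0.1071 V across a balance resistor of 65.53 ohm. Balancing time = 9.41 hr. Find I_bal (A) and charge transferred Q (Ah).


I_bal = dV / R = 0.1071 / 65.53 = 0.0016344 A
Q = I_bal * t = 0.0016344 * 9.41 = 0.01538 Ah

I=0.0016344 A, Q=0.01538 Ah


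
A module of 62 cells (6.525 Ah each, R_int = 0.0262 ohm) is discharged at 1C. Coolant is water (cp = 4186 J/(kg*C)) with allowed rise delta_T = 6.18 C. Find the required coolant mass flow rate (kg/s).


Step 1: I = 1 * 6.525 = 6.525 A
Step 2: Q_cell = I^2 * R = 6.525^2 * 0.0262 = 1.1155 W
Step 3: Q_total = 62 * 1.1155 = 69.161 W
Step 4: m_dot = Q_total / (cp * dT) = 69.161 / (4186 * 6.18) = 0.002673 kg/s

0.002673 kg/s


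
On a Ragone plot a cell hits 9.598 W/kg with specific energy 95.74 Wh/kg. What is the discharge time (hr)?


t = E / P = 95.74 / 9.598 = 9.975 hr

9.975 hr


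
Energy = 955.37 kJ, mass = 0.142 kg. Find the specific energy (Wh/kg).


Convert: E = 955.37 kJ = 265.38 Wh
ED = E / m = 265.38 / 0.142 = 1869 Wh/kg

1869 Wh/kg


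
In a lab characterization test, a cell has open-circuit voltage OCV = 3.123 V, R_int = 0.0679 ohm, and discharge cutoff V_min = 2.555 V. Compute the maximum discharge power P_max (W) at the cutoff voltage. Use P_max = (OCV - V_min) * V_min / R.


dV = OCV - V_min = 0.568 V (so I_max = dV / R)
P_max = dV * V_min / R = 0.568 * 2.555 / 0.0679 = 21.37 W

21.37 W


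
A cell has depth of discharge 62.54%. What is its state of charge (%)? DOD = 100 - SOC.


SOC = 100 - DOD = 100 - 62.54 = 37.46%

37.46%
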